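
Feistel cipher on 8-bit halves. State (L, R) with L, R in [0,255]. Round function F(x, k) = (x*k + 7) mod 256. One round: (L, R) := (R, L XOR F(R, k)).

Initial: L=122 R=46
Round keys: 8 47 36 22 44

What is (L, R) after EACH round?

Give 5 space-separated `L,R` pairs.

Round 1 (k=8): L=46 R=13
Round 2 (k=47): L=13 R=68
Round 3 (k=36): L=68 R=154
Round 4 (k=22): L=154 R=7
Round 5 (k=44): L=7 R=161

Answer: 46,13 13,68 68,154 154,7 7,161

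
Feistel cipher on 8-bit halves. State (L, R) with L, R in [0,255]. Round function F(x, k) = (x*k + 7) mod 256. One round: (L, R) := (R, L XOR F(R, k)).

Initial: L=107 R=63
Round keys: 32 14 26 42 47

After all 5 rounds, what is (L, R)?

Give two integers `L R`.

Answer: 133 89

Derivation:
Round 1 (k=32): L=63 R=140
Round 2 (k=14): L=140 R=144
Round 3 (k=26): L=144 R=43
Round 4 (k=42): L=43 R=133
Round 5 (k=47): L=133 R=89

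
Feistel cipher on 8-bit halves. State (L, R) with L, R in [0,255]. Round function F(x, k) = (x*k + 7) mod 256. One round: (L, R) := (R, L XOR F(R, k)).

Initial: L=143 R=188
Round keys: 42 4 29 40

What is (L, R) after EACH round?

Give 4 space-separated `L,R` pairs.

Round 1 (k=42): L=188 R=80
Round 2 (k=4): L=80 R=251
Round 3 (k=29): L=251 R=38
Round 4 (k=40): L=38 R=12

Answer: 188,80 80,251 251,38 38,12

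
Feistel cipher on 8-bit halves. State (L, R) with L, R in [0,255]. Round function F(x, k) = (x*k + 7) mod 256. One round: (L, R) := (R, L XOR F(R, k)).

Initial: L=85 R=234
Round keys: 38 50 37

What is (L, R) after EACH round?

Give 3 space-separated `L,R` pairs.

Round 1 (k=38): L=234 R=150
Round 2 (k=50): L=150 R=185
Round 3 (k=37): L=185 R=82

Answer: 234,150 150,185 185,82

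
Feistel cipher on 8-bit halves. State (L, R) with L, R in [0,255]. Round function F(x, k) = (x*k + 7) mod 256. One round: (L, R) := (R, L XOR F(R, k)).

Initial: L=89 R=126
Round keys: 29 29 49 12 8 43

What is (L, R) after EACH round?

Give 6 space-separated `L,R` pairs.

Answer: 126,20 20,53 53,56 56,146 146,175 175,254

Derivation:
Round 1 (k=29): L=126 R=20
Round 2 (k=29): L=20 R=53
Round 3 (k=49): L=53 R=56
Round 4 (k=12): L=56 R=146
Round 5 (k=8): L=146 R=175
Round 6 (k=43): L=175 R=254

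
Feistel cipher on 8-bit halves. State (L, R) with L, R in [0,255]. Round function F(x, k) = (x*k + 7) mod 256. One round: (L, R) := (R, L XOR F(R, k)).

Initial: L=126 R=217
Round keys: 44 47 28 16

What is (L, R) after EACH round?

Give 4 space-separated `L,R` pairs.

Round 1 (k=44): L=217 R=45
Round 2 (k=47): L=45 R=147
Round 3 (k=28): L=147 R=54
Round 4 (k=16): L=54 R=244

Answer: 217,45 45,147 147,54 54,244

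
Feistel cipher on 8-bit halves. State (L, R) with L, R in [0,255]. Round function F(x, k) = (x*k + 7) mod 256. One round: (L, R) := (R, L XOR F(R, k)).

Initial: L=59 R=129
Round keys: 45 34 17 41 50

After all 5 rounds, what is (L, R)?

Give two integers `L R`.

Answer: 111 241

Derivation:
Round 1 (k=45): L=129 R=143
Round 2 (k=34): L=143 R=132
Round 3 (k=17): L=132 R=68
Round 4 (k=41): L=68 R=111
Round 5 (k=50): L=111 R=241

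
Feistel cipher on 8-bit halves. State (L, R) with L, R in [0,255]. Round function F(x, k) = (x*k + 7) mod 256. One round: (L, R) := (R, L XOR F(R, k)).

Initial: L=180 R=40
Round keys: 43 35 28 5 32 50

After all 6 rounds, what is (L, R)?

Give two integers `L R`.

Answer: 235 142

Derivation:
Round 1 (k=43): L=40 R=11
Round 2 (k=35): L=11 R=160
Round 3 (k=28): L=160 R=140
Round 4 (k=5): L=140 R=99
Round 5 (k=32): L=99 R=235
Round 6 (k=50): L=235 R=142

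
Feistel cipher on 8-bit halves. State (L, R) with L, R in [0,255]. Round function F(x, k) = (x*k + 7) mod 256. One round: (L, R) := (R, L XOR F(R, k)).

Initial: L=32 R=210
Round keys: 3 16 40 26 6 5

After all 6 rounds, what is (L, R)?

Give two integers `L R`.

Answer: 169 138

Derivation:
Round 1 (k=3): L=210 R=93
Round 2 (k=16): L=93 R=5
Round 3 (k=40): L=5 R=146
Round 4 (k=26): L=146 R=222
Round 5 (k=6): L=222 R=169
Round 6 (k=5): L=169 R=138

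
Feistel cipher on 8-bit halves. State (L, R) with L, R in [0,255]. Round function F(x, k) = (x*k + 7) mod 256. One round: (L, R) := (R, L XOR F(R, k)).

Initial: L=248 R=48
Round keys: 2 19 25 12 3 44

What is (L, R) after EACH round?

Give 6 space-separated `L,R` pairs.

Answer: 48,159 159,228 228,212 212,19 19,148 148,100

Derivation:
Round 1 (k=2): L=48 R=159
Round 2 (k=19): L=159 R=228
Round 3 (k=25): L=228 R=212
Round 4 (k=12): L=212 R=19
Round 5 (k=3): L=19 R=148
Round 6 (k=44): L=148 R=100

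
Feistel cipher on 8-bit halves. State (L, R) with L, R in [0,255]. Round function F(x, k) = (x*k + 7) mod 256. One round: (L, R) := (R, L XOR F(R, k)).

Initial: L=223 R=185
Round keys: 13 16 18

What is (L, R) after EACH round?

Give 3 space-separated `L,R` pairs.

Answer: 185,179 179,142 142,176

Derivation:
Round 1 (k=13): L=185 R=179
Round 2 (k=16): L=179 R=142
Round 3 (k=18): L=142 R=176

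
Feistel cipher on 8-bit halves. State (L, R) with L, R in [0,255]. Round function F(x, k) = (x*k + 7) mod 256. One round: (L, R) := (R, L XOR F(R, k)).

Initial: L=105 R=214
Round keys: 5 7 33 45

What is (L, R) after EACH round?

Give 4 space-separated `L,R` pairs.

Answer: 214,92 92,93 93,88 88,34

Derivation:
Round 1 (k=5): L=214 R=92
Round 2 (k=7): L=92 R=93
Round 3 (k=33): L=93 R=88
Round 4 (k=45): L=88 R=34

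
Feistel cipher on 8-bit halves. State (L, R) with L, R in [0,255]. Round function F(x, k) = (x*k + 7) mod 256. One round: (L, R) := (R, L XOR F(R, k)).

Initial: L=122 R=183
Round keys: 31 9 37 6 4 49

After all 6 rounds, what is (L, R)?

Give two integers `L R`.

Round 1 (k=31): L=183 R=74
Round 2 (k=9): L=74 R=22
Round 3 (k=37): L=22 R=127
Round 4 (k=6): L=127 R=23
Round 5 (k=4): L=23 R=28
Round 6 (k=49): L=28 R=116

Answer: 28 116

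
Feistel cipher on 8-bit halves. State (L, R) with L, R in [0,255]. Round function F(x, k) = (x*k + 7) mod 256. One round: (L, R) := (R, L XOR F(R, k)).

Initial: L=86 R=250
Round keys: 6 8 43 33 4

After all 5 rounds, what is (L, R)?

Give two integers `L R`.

Answer: 55 24

Derivation:
Round 1 (k=6): L=250 R=181
Round 2 (k=8): L=181 R=85
Round 3 (k=43): L=85 R=251
Round 4 (k=33): L=251 R=55
Round 5 (k=4): L=55 R=24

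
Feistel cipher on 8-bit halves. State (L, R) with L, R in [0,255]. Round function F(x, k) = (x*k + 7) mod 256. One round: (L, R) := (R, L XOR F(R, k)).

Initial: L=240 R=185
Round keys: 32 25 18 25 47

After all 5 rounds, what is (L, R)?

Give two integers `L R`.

Answer: 102 99

Derivation:
Round 1 (k=32): L=185 R=215
Round 2 (k=25): L=215 R=191
Round 3 (k=18): L=191 R=162
Round 4 (k=25): L=162 R=102
Round 5 (k=47): L=102 R=99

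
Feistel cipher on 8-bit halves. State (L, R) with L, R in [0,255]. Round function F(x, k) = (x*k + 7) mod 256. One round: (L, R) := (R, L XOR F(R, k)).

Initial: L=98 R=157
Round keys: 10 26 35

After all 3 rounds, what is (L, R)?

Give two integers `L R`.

Answer: 56 228

Derivation:
Round 1 (k=10): L=157 R=75
Round 2 (k=26): L=75 R=56
Round 3 (k=35): L=56 R=228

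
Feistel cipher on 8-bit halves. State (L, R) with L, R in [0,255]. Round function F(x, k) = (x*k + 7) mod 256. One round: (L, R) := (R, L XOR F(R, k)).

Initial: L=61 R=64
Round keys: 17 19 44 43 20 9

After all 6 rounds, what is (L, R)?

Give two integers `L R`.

Round 1 (k=17): L=64 R=122
Round 2 (k=19): L=122 R=85
Round 3 (k=44): L=85 R=217
Round 4 (k=43): L=217 R=47
Round 5 (k=20): L=47 R=106
Round 6 (k=9): L=106 R=238

Answer: 106 238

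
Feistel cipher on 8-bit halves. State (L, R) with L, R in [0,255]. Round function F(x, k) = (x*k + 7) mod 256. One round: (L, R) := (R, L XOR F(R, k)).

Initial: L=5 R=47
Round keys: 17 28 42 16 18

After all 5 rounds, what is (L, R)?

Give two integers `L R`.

Round 1 (k=17): L=47 R=35
Round 2 (k=28): L=35 R=244
Round 3 (k=42): L=244 R=44
Round 4 (k=16): L=44 R=51
Round 5 (k=18): L=51 R=177

Answer: 51 177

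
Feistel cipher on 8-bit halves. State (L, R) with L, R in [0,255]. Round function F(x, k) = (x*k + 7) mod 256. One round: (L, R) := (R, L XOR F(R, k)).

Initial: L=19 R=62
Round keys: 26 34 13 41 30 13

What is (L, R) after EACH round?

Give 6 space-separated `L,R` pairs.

Round 1 (k=26): L=62 R=64
Round 2 (k=34): L=64 R=185
Round 3 (k=13): L=185 R=44
Round 4 (k=41): L=44 R=170
Round 5 (k=30): L=170 R=223
Round 6 (k=13): L=223 R=240

Answer: 62,64 64,185 185,44 44,170 170,223 223,240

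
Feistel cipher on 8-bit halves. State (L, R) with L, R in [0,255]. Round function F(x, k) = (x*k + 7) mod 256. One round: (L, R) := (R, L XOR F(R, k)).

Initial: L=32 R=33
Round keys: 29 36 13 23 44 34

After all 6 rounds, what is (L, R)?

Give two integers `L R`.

Round 1 (k=29): L=33 R=228
Round 2 (k=36): L=228 R=54
Round 3 (k=13): L=54 R=33
Round 4 (k=23): L=33 R=200
Round 5 (k=44): L=200 R=70
Round 6 (k=34): L=70 R=155

Answer: 70 155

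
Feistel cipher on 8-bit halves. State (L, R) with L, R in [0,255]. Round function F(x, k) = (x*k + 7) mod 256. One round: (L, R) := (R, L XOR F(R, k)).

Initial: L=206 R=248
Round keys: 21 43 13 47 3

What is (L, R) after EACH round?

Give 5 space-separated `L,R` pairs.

Answer: 248,145 145,154 154,72 72,165 165,190

Derivation:
Round 1 (k=21): L=248 R=145
Round 2 (k=43): L=145 R=154
Round 3 (k=13): L=154 R=72
Round 4 (k=47): L=72 R=165
Round 5 (k=3): L=165 R=190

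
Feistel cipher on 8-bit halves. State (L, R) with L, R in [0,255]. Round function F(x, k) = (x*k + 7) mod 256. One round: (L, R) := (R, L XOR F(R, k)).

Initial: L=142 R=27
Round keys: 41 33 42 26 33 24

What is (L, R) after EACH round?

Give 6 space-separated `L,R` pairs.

Answer: 27,212 212,64 64,83 83,53 53,143 143,90

Derivation:
Round 1 (k=41): L=27 R=212
Round 2 (k=33): L=212 R=64
Round 3 (k=42): L=64 R=83
Round 4 (k=26): L=83 R=53
Round 5 (k=33): L=53 R=143
Round 6 (k=24): L=143 R=90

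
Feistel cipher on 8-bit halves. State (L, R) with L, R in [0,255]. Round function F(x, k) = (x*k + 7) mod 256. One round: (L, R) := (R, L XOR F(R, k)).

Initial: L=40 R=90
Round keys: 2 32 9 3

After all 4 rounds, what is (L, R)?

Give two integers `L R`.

Round 1 (k=2): L=90 R=147
Round 2 (k=32): L=147 R=61
Round 3 (k=9): L=61 R=191
Round 4 (k=3): L=191 R=121

Answer: 191 121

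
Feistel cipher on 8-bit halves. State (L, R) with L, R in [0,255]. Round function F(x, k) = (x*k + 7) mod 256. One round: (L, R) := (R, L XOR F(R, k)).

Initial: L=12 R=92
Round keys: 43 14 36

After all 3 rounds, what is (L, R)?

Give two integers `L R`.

Round 1 (k=43): L=92 R=119
Round 2 (k=14): L=119 R=213
Round 3 (k=36): L=213 R=140

Answer: 213 140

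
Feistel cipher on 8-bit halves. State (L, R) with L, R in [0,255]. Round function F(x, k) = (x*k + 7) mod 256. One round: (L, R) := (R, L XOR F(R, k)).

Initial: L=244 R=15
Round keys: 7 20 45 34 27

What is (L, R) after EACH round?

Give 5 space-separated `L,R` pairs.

Round 1 (k=7): L=15 R=132
Round 2 (k=20): L=132 R=88
Round 3 (k=45): L=88 R=251
Round 4 (k=34): L=251 R=5
Round 5 (k=27): L=5 R=117

Answer: 15,132 132,88 88,251 251,5 5,117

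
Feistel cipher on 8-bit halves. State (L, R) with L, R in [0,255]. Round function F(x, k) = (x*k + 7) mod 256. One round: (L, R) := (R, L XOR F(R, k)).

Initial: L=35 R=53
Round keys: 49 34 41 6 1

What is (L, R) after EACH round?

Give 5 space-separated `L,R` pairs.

Round 1 (k=49): L=53 R=15
Round 2 (k=34): L=15 R=48
Round 3 (k=41): L=48 R=184
Round 4 (k=6): L=184 R=103
Round 5 (k=1): L=103 R=214

Answer: 53,15 15,48 48,184 184,103 103,214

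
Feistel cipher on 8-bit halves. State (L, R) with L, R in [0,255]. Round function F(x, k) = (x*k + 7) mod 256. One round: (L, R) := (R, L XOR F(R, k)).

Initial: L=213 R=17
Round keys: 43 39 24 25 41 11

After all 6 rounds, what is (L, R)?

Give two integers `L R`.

Round 1 (k=43): L=17 R=55
Round 2 (k=39): L=55 R=121
Round 3 (k=24): L=121 R=104
Round 4 (k=25): L=104 R=86
Round 5 (k=41): L=86 R=165
Round 6 (k=11): L=165 R=72

Answer: 165 72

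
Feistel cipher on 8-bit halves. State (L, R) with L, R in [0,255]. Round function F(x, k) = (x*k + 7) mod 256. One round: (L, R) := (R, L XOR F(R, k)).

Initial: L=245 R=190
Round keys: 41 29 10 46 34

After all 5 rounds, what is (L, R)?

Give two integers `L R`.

Round 1 (k=41): L=190 R=128
Round 2 (k=29): L=128 R=57
Round 3 (k=10): L=57 R=193
Round 4 (k=46): L=193 R=140
Round 5 (k=34): L=140 R=94

Answer: 140 94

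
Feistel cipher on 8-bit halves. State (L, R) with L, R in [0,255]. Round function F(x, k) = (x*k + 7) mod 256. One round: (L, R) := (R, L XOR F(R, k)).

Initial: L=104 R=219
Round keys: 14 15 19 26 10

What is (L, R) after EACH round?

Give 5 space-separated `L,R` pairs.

Round 1 (k=14): L=219 R=105
Round 2 (k=15): L=105 R=245
Round 3 (k=19): L=245 R=95
Round 4 (k=26): L=95 R=88
Round 5 (k=10): L=88 R=40

Answer: 219,105 105,245 245,95 95,88 88,40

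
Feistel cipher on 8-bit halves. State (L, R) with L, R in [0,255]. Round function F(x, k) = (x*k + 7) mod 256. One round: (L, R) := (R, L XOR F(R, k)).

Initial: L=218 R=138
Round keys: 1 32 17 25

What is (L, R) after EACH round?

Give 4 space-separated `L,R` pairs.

Answer: 138,75 75,237 237,143 143,19

Derivation:
Round 1 (k=1): L=138 R=75
Round 2 (k=32): L=75 R=237
Round 3 (k=17): L=237 R=143
Round 4 (k=25): L=143 R=19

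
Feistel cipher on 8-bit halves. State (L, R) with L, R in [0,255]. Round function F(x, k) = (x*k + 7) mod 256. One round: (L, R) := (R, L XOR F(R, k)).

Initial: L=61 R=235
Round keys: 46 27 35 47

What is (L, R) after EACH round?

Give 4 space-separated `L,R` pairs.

Answer: 235,124 124,240 240,171 171,156

Derivation:
Round 1 (k=46): L=235 R=124
Round 2 (k=27): L=124 R=240
Round 3 (k=35): L=240 R=171
Round 4 (k=47): L=171 R=156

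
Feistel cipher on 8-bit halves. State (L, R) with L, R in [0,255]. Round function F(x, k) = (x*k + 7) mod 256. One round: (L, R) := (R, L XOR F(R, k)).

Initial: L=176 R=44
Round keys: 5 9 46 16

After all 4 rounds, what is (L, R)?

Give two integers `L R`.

Round 1 (k=5): L=44 R=83
Round 2 (k=9): L=83 R=222
Round 3 (k=46): L=222 R=184
Round 4 (k=16): L=184 R=89

Answer: 184 89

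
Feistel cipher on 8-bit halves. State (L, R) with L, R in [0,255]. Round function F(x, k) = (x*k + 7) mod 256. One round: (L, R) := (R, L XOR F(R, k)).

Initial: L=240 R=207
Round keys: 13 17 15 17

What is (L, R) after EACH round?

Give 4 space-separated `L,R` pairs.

Answer: 207,122 122,238 238,131 131,84

Derivation:
Round 1 (k=13): L=207 R=122
Round 2 (k=17): L=122 R=238
Round 3 (k=15): L=238 R=131
Round 4 (k=17): L=131 R=84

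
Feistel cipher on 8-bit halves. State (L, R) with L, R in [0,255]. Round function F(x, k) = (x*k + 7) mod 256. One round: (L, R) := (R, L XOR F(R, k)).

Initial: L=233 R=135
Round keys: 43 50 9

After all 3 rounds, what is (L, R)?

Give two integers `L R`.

Round 1 (k=43): L=135 R=93
Round 2 (k=50): L=93 R=182
Round 3 (k=9): L=182 R=48

Answer: 182 48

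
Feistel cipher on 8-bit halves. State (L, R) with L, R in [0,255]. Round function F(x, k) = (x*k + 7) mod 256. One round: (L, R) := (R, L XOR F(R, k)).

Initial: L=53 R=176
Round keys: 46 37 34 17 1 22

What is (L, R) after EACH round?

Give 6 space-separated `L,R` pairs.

Answer: 176,146 146,145 145,219 219,3 3,209 209,254

Derivation:
Round 1 (k=46): L=176 R=146
Round 2 (k=37): L=146 R=145
Round 3 (k=34): L=145 R=219
Round 4 (k=17): L=219 R=3
Round 5 (k=1): L=3 R=209
Round 6 (k=22): L=209 R=254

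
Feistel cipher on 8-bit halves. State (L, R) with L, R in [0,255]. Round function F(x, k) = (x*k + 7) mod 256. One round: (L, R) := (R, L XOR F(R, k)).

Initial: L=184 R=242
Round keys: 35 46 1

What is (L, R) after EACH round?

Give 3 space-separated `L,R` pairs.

Round 1 (k=35): L=242 R=165
Round 2 (k=46): L=165 R=95
Round 3 (k=1): L=95 R=195

Answer: 242,165 165,95 95,195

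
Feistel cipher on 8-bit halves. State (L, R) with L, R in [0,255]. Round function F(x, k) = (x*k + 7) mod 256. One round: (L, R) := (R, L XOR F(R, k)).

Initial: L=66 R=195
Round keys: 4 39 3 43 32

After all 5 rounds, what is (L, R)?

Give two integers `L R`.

Answer: 145 168

Derivation:
Round 1 (k=4): L=195 R=81
Round 2 (k=39): L=81 R=157
Round 3 (k=3): L=157 R=143
Round 4 (k=43): L=143 R=145
Round 5 (k=32): L=145 R=168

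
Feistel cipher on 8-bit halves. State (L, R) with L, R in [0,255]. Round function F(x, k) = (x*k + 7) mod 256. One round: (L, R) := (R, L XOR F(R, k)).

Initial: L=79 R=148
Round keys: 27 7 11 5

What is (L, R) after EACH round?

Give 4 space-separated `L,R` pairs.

Round 1 (k=27): L=148 R=236
Round 2 (k=7): L=236 R=239
Round 3 (k=11): L=239 R=160
Round 4 (k=5): L=160 R=200

Answer: 148,236 236,239 239,160 160,200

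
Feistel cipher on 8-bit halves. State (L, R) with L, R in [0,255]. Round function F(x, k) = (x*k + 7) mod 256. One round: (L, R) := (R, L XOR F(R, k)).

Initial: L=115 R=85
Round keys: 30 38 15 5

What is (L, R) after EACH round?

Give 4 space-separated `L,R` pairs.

Answer: 85,142 142,78 78,23 23,52

Derivation:
Round 1 (k=30): L=85 R=142
Round 2 (k=38): L=142 R=78
Round 3 (k=15): L=78 R=23
Round 4 (k=5): L=23 R=52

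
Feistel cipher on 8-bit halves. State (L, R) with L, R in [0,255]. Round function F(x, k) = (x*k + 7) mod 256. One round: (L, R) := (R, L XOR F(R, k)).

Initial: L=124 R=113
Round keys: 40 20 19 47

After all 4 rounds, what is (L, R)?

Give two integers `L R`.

Answer: 46 139

Derivation:
Round 1 (k=40): L=113 R=211
Round 2 (k=20): L=211 R=242
Round 3 (k=19): L=242 R=46
Round 4 (k=47): L=46 R=139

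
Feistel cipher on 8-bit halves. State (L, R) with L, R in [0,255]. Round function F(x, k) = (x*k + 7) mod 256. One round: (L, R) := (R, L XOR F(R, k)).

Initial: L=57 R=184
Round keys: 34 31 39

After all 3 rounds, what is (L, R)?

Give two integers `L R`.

Answer: 193 32

Derivation:
Round 1 (k=34): L=184 R=78
Round 2 (k=31): L=78 R=193
Round 3 (k=39): L=193 R=32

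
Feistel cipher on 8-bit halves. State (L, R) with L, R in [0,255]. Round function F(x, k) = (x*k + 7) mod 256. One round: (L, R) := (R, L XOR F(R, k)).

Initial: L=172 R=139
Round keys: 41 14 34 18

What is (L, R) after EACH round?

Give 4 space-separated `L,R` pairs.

Answer: 139,230 230,16 16,193 193,137

Derivation:
Round 1 (k=41): L=139 R=230
Round 2 (k=14): L=230 R=16
Round 3 (k=34): L=16 R=193
Round 4 (k=18): L=193 R=137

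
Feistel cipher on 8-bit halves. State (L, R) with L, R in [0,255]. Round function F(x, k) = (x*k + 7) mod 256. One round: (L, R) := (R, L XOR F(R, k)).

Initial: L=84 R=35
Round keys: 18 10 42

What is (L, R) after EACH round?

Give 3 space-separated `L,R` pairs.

Answer: 35,41 41,130 130,114

Derivation:
Round 1 (k=18): L=35 R=41
Round 2 (k=10): L=41 R=130
Round 3 (k=42): L=130 R=114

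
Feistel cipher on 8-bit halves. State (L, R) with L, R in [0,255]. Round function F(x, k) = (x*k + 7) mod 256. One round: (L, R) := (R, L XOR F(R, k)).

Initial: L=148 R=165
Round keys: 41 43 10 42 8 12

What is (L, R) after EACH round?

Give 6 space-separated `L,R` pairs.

Answer: 165,224 224,2 2,251 251,55 55,68 68,0

Derivation:
Round 1 (k=41): L=165 R=224
Round 2 (k=43): L=224 R=2
Round 3 (k=10): L=2 R=251
Round 4 (k=42): L=251 R=55
Round 5 (k=8): L=55 R=68
Round 6 (k=12): L=68 R=0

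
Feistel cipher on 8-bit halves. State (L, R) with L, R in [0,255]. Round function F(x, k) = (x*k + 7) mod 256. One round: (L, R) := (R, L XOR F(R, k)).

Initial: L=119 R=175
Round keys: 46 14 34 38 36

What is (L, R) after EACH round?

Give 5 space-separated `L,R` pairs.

Round 1 (k=46): L=175 R=14
Round 2 (k=14): L=14 R=100
Round 3 (k=34): L=100 R=65
Round 4 (k=38): L=65 R=201
Round 5 (k=36): L=201 R=10

Answer: 175,14 14,100 100,65 65,201 201,10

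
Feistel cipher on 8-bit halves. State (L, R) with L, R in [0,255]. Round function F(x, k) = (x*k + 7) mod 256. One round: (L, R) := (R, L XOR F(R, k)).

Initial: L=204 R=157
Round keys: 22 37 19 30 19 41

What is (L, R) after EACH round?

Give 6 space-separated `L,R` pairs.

Answer: 157,73 73,9 9,251 251,120 120,20 20,67

Derivation:
Round 1 (k=22): L=157 R=73
Round 2 (k=37): L=73 R=9
Round 3 (k=19): L=9 R=251
Round 4 (k=30): L=251 R=120
Round 5 (k=19): L=120 R=20
Round 6 (k=41): L=20 R=67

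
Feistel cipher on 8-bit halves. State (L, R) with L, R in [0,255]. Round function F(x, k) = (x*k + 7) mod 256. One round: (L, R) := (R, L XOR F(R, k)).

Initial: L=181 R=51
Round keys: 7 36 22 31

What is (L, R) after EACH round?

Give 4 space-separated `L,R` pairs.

Answer: 51,217 217,184 184,14 14,1

Derivation:
Round 1 (k=7): L=51 R=217
Round 2 (k=36): L=217 R=184
Round 3 (k=22): L=184 R=14
Round 4 (k=31): L=14 R=1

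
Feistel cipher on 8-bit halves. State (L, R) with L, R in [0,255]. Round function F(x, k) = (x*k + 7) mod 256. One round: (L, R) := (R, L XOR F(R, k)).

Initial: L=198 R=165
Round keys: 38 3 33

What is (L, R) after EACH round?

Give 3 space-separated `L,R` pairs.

Round 1 (k=38): L=165 R=67
Round 2 (k=3): L=67 R=117
Round 3 (k=33): L=117 R=95

Answer: 165,67 67,117 117,95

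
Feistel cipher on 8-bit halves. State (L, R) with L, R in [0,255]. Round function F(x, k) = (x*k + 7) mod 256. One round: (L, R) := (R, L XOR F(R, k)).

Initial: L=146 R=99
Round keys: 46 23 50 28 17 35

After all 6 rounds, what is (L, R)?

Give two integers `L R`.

Round 1 (k=46): L=99 R=67
Round 2 (k=23): L=67 R=111
Round 3 (k=50): L=111 R=246
Round 4 (k=28): L=246 R=128
Round 5 (k=17): L=128 R=113
Round 6 (k=35): L=113 R=250

Answer: 113 250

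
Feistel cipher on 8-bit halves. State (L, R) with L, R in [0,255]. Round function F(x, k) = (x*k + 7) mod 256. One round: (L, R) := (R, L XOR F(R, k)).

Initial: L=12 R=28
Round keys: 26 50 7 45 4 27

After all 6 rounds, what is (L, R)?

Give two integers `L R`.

Answer: 182 216

Derivation:
Round 1 (k=26): L=28 R=211
Round 2 (k=50): L=211 R=33
Round 3 (k=7): L=33 R=61
Round 4 (k=45): L=61 R=225
Round 5 (k=4): L=225 R=182
Round 6 (k=27): L=182 R=216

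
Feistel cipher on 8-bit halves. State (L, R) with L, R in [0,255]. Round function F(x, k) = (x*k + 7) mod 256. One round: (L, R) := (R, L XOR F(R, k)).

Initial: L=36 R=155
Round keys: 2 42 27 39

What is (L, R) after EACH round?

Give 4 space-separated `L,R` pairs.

Answer: 155,25 25,186 186,188 188,17

Derivation:
Round 1 (k=2): L=155 R=25
Round 2 (k=42): L=25 R=186
Round 3 (k=27): L=186 R=188
Round 4 (k=39): L=188 R=17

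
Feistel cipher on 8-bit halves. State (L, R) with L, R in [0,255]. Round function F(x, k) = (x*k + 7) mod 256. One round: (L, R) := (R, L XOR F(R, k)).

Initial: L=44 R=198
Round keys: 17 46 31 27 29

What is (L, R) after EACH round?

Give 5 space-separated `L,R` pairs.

Answer: 198,1 1,243 243,117 117,173 173,213

Derivation:
Round 1 (k=17): L=198 R=1
Round 2 (k=46): L=1 R=243
Round 3 (k=31): L=243 R=117
Round 4 (k=27): L=117 R=173
Round 5 (k=29): L=173 R=213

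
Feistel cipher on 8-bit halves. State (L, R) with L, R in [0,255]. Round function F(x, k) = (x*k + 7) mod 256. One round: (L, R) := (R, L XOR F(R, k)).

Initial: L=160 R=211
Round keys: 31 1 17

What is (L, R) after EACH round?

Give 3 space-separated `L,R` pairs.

Answer: 211,52 52,232 232,91

Derivation:
Round 1 (k=31): L=211 R=52
Round 2 (k=1): L=52 R=232
Round 3 (k=17): L=232 R=91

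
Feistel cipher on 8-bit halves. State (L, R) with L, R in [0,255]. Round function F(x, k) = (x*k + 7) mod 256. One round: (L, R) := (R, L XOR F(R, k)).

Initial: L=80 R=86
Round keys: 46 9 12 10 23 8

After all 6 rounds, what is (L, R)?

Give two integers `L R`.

Answer: 48 132

Derivation:
Round 1 (k=46): L=86 R=43
Round 2 (k=9): L=43 R=220
Round 3 (k=12): L=220 R=124
Round 4 (k=10): L=124 R=3
Round 5 (k=23): L=3 R=48
Round 6 (k=8): L=48 R=132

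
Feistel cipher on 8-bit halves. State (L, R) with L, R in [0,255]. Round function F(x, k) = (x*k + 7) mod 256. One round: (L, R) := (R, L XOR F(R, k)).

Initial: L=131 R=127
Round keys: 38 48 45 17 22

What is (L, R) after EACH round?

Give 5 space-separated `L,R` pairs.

Round 1 (k=38): L=127 R=98
Round 2 (k=48): L=98 R=24
Round 3 (k=45): L=24 R=93
Round 4 (k=17): L=93 R=44
Round 5 (k=22): L=44 R=146

Answer: 127,98 98,24 24,93 93,44 44,146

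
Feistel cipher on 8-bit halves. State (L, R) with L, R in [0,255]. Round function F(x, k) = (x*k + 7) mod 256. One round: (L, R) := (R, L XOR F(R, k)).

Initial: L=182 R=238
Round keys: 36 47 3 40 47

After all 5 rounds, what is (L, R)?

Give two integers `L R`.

Round 1 (k=36): L=238 R=201
Round 2 (k=47): L=201 R=0
Round 3 (k=3): L=0 R=206
Round 4 (k=40): L=206 R=55
Round 5 (k=47): L=55 R=238

Answer: 55 238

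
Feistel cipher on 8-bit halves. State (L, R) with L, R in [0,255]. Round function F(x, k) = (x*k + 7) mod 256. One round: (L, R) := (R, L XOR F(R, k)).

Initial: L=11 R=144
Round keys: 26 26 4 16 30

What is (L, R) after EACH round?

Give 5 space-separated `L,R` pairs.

Answer: 144,172 172,239 239,111 111,24 24,184

Derivation:
Round 1 (k=26): L=144 R=172
Round 2 (k=26): L=172 R=239
Round 3 (k=4): L=239 R=111
Round 4 (k=16): L=111 R=24
Round 5 (k=30): L=24 R=184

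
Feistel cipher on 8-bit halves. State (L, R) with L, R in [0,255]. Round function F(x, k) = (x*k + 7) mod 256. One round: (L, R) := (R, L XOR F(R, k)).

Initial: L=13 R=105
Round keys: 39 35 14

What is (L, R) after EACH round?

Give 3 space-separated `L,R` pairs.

Round 1 (k=39): L=105 R=11
Round 2 (k=35): L=11 R=225
Round 3 (k=14): L=225 R=94

Answer: 105,11 11,225 225,94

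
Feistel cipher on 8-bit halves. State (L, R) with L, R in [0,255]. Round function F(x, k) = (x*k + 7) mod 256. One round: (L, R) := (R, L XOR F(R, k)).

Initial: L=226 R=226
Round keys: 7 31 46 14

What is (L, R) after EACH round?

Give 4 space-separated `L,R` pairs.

Round 1 (k=7): L=226 R=215
Round 2 (k=31): L=215 R=242
Round 3 (k=46): L=242 R=84
Round 4 (k=14): L=84 R=109

Answer: 226,215 215,242 242,84 84,109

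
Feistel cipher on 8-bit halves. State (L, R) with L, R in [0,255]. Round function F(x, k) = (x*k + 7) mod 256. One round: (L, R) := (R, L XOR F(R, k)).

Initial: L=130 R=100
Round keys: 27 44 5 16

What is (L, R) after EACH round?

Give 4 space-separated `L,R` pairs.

Round 1 (k=27): L=100 R=17
Round 2 (k=44): L=17 R=151
Round 3 (k=5): L=151 R=235
Round 4 (k=16): L=235 R=32

Answer: 100,17 17,151 151,235 235,32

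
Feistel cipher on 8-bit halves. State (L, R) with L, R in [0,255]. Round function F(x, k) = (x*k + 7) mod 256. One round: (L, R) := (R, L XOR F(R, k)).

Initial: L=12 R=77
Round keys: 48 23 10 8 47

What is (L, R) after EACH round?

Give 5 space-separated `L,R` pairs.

Round 1 (k=48): L=77 R=123
Round 2 (k=23): L=123 R=89
Round 3 (k=10): L=89 R=250
Round 4 (k=8): L=250 R=142
Round 5 (k=47): L=142 R=227

Answer: 77,123 123,89 89,250 250,142 142,227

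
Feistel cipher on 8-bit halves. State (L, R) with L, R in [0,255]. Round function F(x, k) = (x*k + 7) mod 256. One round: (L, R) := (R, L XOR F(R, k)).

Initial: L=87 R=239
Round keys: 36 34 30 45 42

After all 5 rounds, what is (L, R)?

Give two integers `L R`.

Answer: 62 192

Derivation:
Round 1 (k=36): L=239 R=244
Round 2 (k=34): L=244 R=128
Round 3 (k=30): L=128 R=243
Round 4 (k=45): L=243 R=62
Round 5 (k=42): L=62 R=192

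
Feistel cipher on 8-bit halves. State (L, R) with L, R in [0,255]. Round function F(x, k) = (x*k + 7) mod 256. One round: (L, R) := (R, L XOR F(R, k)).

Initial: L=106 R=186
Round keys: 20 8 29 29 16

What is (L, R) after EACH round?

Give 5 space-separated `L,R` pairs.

Round 1 (k=20): L=186 R=229
Round 2 (k=8): L=229 R=149
Round 3 (k=29): L=149 R=13
Round 4 (k=29): L=13 R=21
Round 5 (k=16): L=21 R=90

Answer: 186,229 229,149 149,13 13,21 21,90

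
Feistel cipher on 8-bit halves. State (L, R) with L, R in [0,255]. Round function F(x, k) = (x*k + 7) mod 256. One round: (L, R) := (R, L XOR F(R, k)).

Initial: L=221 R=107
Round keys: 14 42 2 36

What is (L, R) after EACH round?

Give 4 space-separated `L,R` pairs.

Round 1 (k=14): L=107 R=60
Round 2 (k=42): L=60 R=180
Round 3 (k=2): L=180 R=83
Round 4 (k=36): L=83 R=7

Answer: 107,60 60,180 180,83 83,7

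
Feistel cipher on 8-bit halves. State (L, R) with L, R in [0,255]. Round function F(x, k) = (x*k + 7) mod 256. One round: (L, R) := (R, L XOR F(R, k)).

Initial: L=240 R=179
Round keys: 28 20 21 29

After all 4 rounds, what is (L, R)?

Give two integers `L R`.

Answer: 124 195

Derivation:
Round 1 (k=28): L=179 R=107
Round 2 (k=20): L=107 R=208
Round 3 (k=21): L=208 R=124
Round 4 (k=29): L=124 R=195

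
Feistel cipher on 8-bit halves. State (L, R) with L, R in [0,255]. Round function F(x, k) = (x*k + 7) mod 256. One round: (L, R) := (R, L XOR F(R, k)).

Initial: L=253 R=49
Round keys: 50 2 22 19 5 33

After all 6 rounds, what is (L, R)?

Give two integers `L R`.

Round 1 (k=50): L=49 R=100
Round 2 (k=2): L=100 R=254
Round 3 (k=22): L=254 R=191
Round 4 (k=19): L=191 R=202
Round 5 (k=5): L=202 R=70
Round 6 (k=33): L=70 R=199

Answer: 70 199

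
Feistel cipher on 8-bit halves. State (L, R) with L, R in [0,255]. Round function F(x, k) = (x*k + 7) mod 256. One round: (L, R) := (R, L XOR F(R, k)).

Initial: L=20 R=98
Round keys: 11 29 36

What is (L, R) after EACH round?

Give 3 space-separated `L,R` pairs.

Round 1 (k=11): L=98 R=41
Round 2 (k=29): L=41 R=206
Round 3 (k=36): L=206 R=214

Answer: 98,41 41,206 206,214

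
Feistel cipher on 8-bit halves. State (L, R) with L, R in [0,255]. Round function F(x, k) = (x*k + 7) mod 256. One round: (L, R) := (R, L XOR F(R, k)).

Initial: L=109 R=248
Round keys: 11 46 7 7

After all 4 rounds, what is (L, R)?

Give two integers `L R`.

Answer: 6 42

Derivation:
Round 1 (k=11): L=248 R=194
Round 2 (k=46): L=194 R=27
Round 3 (k=7): L=27 R=6
Round 4 (k=7): L=6 R=42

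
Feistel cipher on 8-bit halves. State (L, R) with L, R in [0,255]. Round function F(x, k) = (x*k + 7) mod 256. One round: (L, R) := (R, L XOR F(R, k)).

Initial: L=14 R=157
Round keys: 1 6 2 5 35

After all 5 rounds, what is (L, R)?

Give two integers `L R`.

Answer: 10 140

Derivation:
Round 1 (k=1): L=157 R=170
Round 2 (k=6): L=170 R=158
Round 3 (k=2): L=158 R=233
Round 4 (k=5): L=233 R=10
Round 5 (k=35): L=10 R=140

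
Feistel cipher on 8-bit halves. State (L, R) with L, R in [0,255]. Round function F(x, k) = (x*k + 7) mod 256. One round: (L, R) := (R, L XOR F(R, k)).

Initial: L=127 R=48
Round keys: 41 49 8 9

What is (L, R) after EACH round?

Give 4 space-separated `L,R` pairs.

Round 1 (k=41): L=48 R=200
Round 2 (k=49): L=200 R=127
Round 3 (k=8): L=127 R=55
Round 4 (k=9): L=55 R=137

Answer: 48,200 200,127 127,55 55,137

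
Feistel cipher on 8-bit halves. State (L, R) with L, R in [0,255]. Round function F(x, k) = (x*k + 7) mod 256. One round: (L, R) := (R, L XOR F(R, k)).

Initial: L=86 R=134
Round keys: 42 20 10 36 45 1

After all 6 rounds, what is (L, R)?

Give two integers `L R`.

Answer: 197 22

Derivation:
Round 1 (k=42): L=134 R=85
Round 2 (k=20): L=85 R=45
Round 3 (k=10): L=45 R=156
Round 4 (k=36): L=156 R=218
Round 5 (k=45): L=218 R=197
Round 6 (k=1): L=197 R=22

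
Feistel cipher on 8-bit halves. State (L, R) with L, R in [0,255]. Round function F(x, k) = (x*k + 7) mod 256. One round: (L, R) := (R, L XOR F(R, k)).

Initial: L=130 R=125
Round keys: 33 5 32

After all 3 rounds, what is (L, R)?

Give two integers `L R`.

Answer: 56 161

Derivation:
Round 1 (k=33): L=125 R=166
Round 2 (k=5): L=166 R=56
Round 3 (k=32): L=56 R=161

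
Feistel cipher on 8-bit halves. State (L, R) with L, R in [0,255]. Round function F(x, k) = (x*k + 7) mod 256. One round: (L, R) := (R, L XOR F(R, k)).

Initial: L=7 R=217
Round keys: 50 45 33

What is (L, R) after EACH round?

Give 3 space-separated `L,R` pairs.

Round 1 (k=50): L=217 R=110
Round 2 (k=45): L=110 R=132
Round 3 (k=33): L=132 R=101

Answer: 217,110 110,132 132,101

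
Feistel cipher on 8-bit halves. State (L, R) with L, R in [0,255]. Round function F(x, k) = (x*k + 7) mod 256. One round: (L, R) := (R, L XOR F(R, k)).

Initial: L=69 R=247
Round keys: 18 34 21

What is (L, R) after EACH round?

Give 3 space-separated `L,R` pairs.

Round 1 (k=18): L=247 R=32
Round 2 (k=34): L=32 R=176
Round 3 (k=21): L=176 R=87

Answer: 247,32 32,176 176,87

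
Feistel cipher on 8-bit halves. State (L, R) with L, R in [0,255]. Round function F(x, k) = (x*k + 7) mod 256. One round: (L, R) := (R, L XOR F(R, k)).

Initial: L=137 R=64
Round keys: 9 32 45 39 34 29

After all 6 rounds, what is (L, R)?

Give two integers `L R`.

Round 1 (k=9): L=64 R=206
Round 2 (k=32): L=206 R=135
Round 3 (k=45): L=135 R=12
Round 4 (k=39): L=12 R=92
Round 5 (k=34): L=92 R=51
Round 6 (k=29): L=51 R=146

Answer: 51 146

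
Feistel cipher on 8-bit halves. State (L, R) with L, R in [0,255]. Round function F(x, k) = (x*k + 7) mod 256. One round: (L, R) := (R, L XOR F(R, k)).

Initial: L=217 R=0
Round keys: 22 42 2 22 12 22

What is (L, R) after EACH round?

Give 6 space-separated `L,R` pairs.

Answer: 0,222 222,115 115,51 51,26 26,12 12,21

Derivation:
Round 1 (k=22): L=0 R=222
Round 2 (k=42): L=222 R=115
Round 3 (k=2): L=115 R=51
Round 4 (k=22): L=51 R=26
Round 5 (k=12): L=26 R=12
Round 6 (k=22): L=12 R=21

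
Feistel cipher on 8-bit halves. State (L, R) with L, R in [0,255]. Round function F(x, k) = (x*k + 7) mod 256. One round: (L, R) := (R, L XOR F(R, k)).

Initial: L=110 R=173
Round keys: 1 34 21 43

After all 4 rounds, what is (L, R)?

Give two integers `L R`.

Round 1 (k=1): L=173 R=218
Round 2 (k=34): L=218 R=86
Round 3 (k=21): L=86 R=207
Round 4 (k=43): L=207 R=154

Answer: 207 154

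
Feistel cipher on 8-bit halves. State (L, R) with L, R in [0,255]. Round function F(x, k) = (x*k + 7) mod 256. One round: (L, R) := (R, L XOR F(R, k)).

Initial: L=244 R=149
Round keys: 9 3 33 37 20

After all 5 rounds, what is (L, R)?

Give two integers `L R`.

Answer: 6 6

Derivation:
Round 1 (k=9): L=149 R=176
Round 2 (k=3): L=176 R=130
Round 3 (k=33): L=130 R=121
Round 4 (k=37): L=121 R=6
Round 5 (k=20): L=6 R=6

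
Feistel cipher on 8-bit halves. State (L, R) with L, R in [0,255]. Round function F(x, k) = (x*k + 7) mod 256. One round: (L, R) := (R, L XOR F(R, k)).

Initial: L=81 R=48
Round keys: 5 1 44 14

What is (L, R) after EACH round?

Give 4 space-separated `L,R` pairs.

Round 1 (k=5): L=48 R=166
Round 2 (k=1): L=166 R=157
Round 3 (k=44): L=157 R=165
Round 4 (k=14): L=165 R=144

Answer: 48,166 166,157 157,165 165,144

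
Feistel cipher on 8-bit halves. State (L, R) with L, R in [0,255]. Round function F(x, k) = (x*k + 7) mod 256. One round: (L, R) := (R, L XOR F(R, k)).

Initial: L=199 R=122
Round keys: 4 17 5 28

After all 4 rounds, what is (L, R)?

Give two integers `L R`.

Answer: 24 114

Derivation:
Round 1 (k=4): L=122 R=40
Round 2 (k=17): L=40 R=213
Round 3 (k=5): L=213 R=24
Round 4 (k=28): L=24 R=114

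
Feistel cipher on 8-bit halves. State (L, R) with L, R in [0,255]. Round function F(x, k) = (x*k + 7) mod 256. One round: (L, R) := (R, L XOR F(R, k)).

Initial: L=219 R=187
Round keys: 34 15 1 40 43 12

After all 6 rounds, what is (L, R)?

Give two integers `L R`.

Answer: 249 118

Derivation:
Round 1 (k=34): L=187 R=6
Round 2 (k=15): L=6 R=218
Round 3 (k=1): L=218 R=231
Round 4 (k=40): L=231 R=197
Round 5 (k=43): L=197 R=249
Round 6 (k=12): L=249 R=118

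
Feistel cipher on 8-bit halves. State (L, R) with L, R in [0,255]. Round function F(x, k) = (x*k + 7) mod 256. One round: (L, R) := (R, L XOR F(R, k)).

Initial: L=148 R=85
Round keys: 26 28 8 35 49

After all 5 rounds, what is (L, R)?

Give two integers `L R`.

Round 1 (k=26): L=85 R=61
Round 2 (k=28): L=61 R=230
Round 3 (k=8): L=230 R=10
Round 4 (k=35): L=10 R=131
Round 5 (k=49): L=131 R=16

Answer: 131 16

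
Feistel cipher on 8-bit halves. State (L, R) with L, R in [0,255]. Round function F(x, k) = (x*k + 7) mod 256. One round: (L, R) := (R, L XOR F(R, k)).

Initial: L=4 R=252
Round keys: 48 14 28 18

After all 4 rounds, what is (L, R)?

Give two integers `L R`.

Answer: 48 42

Derivation:
Round 1 (k=48): L=252 R=67
Round 2 (k=14): L=67 R=77
Round 3 (k=28): L=77 R=48
Round 4 (k=18): L=48 R=42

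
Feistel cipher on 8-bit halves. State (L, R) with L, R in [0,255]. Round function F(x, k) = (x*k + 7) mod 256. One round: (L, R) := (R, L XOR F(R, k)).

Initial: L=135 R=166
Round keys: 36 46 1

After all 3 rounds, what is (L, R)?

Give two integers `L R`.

Answer: 113 160

Derivation:
Round 1 (k=36): L=166 R=216
Round 2 (k=46): L=216 R=113
Round 3 (k=1): L=113 R=160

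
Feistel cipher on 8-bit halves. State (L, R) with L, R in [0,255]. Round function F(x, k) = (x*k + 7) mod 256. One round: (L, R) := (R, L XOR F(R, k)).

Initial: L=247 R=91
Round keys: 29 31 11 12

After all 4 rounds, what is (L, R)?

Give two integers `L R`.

Round 1 (k=29): L=91 R=161
Round 2 (k=31): L=161 R=221
Round 3 (k=11): L=221 R=39
Round 4 (k=12): L=39 R=6

Answer: 39 6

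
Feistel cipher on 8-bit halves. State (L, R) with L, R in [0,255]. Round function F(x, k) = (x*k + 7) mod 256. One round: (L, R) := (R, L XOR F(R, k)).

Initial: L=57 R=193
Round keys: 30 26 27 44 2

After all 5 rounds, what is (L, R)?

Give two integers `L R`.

Round 1 (k=30): L=193 R=156
Round 2 (k=26): L=156 R=30
Round 3 (k=27): L=30 R=173
Round 4 (k=44): L=173 R=221
Round 5 (k=2): L=221 R=108

Answer: 221 108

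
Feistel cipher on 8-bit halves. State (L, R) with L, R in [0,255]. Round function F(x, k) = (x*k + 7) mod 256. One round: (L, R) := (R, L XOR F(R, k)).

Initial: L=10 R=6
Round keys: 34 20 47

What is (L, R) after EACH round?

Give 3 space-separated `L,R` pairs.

Answer: 6,217 217,253 253,163

Derivation:
Round 1 (k=34): L=6 R=217
Round 2 (k=20): L=217 R=253
Round 3 (k=47): L=253 R=163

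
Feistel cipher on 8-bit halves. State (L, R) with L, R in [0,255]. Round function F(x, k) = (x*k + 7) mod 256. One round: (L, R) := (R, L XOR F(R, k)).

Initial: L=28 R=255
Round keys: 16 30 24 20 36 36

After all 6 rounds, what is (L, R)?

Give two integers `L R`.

Round 1 (k=16): L=255 R=235
Round 2 (k=30): L=235 R=110
Round 3 (k=24): L=110 R=188
Round 4 (k=20): L=188 R=217
Round 5 (k=36): L=217 R=55
Round 6 (k=36): L=55 R=26

Answer: 55 26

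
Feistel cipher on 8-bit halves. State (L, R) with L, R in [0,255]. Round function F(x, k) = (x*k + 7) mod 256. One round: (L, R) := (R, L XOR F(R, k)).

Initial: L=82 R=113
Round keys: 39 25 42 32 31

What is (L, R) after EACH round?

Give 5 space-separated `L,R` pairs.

Round 1 (k=39): L=113 R=108
Round 2 (k=25): L=108 R=226
Round 3 (k=42): L=226 R=119
Round 4 (k=32): L=119 R=5
Round 5 (k=31): L=5 R=213

Answer: 113,108 108,226 226,119 119,5 5,213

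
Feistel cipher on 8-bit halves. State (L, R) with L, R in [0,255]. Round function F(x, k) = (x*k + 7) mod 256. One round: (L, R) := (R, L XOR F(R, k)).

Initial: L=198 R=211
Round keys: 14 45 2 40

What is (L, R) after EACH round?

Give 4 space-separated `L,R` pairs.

Answer: 211,87 87,129 129,94 94,54

Derivation:
Round 1 (k=14): L=211 R=87
Round 2 (k=45): L=87 R=129
Round 3 (k=2): L=129 R=94
Round 4 (k=40): L=94 R=54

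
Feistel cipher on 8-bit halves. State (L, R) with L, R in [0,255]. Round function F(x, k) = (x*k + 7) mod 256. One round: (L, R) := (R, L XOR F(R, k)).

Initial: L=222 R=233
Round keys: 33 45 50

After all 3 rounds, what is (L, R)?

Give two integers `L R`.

Round 1 (k=33): L=233 R=206
Round 2 (k=45): L=206 R=212
Round 3 (k=50): L=212 R=161

Answer: 212 161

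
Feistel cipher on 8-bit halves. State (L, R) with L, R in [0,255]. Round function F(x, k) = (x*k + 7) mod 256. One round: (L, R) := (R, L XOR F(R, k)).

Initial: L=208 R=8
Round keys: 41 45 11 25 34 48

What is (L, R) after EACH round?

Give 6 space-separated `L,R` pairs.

Answer: 8,159 159,242 242,242 242,91 91,239 239,140

Derivation:
Round 1 (k=41): L=8 R=159
Round 2 (k=45): L=159 R=242
Round 3 (k=11): L=242 R=242
Round 4 (k=25): L=242 R=91
Round 5 (k=34): L=91 R=239
Round 6 (k=48): L=239 R=140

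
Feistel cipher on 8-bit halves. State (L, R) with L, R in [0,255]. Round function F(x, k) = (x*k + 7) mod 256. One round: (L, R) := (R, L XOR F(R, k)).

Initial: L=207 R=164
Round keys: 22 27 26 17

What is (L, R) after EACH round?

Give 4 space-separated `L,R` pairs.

Round 1 (k=22): L=164 R=208
Round 2 (k=27): L=208 R=83
Round 3 (k=26): L=83 R=165
Round 4 (k=17): L=165 R=175

Answer: 164,208 208,83 83,165 165,175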